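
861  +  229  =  1090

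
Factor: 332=2^2*83^1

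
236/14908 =59/3727 = 0.02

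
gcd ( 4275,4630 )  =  5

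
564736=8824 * 64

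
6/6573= 2/2191 =0.00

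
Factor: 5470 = 2^1* 5^1  *  547^1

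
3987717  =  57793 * 69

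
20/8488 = 5/2122 = 0.00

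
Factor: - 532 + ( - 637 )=-7^1*167^1 = -  1169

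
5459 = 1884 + 3575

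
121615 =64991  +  56624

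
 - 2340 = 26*( - 90)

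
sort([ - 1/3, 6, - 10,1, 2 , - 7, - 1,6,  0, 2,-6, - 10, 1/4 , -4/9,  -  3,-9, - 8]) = [ - 10,-10, - 9, - 8, - 7, - 6, - 3,-1, - 4/9, - 1/3  ,  0,  1/4, 1, 2, 2, 6, 6]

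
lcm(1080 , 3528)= 52920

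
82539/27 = 3057 = 3057.00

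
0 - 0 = 0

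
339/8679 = 113/2893 = 0.04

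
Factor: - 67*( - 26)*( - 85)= - 2^1 * 5^1*13^1 * 17^1*67^1 =- 148070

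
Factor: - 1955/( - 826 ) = 2^ ( - 1)*5^1*7^( - 1)*17^1*23^1*59^( - 1)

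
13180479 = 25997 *507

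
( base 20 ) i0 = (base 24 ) F0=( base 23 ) FF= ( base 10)360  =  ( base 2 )101101000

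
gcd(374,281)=1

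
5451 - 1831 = 3620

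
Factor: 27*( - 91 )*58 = -142506 = - 2^1*3^3*7^1*13^1*29^1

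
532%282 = 250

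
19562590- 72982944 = - 53420354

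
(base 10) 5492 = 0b1010101110100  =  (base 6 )41232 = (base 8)12564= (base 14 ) 2004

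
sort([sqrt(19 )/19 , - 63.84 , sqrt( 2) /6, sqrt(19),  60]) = [ - 63.84  ,  sqrt(19 )/19,sqrt(2 ) /6,sqrt( 19), 60]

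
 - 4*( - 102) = 408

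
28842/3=9614  =  9614.00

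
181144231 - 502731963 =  - 321587732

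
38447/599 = 64+111/599 = 64.19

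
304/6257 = 304/6257 = 0.05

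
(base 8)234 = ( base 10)156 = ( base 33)4O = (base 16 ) 9c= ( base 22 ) 72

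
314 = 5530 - 5216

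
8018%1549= 273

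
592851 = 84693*7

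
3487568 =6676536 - 3188968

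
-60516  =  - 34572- 25944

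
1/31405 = 1/31405 = 0.00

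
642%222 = 198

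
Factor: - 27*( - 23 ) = 621=3^3*23^1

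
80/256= 5/16 = 0.31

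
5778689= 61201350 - 55422661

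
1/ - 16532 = - 1/16532 = - 0.00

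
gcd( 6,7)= 1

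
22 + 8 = 30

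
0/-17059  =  0/1 = - 0.00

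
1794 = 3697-1903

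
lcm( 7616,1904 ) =7616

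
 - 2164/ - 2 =1082/1 = 1082.00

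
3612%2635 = 977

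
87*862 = 74994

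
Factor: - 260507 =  - 13^1*29^1*691^1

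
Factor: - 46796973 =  -3^1 * 23^1*678217^1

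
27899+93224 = 121123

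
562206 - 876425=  - 314219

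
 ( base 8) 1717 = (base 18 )303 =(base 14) 4d9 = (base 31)10e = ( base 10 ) 975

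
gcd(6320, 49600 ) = 80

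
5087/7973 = 5087/7973 = 0.64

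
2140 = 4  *535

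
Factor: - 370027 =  - 7^1*52861^1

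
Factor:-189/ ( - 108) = 7/4 = 2^(  -  2)*7^1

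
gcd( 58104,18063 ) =27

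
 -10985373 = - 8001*1373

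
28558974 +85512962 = 114071936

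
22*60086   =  1321892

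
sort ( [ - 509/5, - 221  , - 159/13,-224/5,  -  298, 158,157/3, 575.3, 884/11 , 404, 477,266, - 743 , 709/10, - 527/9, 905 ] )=[ - 743, - 298, - 221, - 509/5, - 527/9,-224/5,-159/13, 157/3, 709/10, 884/11 , 158, 266, 404, 477,575.3,905]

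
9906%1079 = 195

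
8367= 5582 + 2785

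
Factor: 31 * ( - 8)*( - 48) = 11904 = 2^7*3^1  *31^1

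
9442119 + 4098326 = 13540445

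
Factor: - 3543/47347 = -3^1*113^(-1)*419^(- 1 )*1181^1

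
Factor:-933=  - 3^1*311^1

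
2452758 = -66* (- 37163)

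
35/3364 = 35/3364  =  0.01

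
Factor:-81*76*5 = -30780 = - 2^2*3^4*5^1*19^1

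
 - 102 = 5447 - 5549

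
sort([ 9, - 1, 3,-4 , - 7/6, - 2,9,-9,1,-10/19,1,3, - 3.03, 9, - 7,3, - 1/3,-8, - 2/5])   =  [ - 9 ,-8 , - 7,-4, - 3.03,-2, - 7/6 , -1,-10/19 , - 2/5, - 1/3 , 1, 1,3,3 , 3, 9, 9,  9]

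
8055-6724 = 1331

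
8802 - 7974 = 828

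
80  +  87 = 167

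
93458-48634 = 44824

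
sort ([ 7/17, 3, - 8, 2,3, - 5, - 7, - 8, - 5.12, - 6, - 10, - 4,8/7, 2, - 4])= [ - 10, - 8, - 8, - 7, - 6, - 5.12, - 5, - 4, - 4,7/17, 8/7,2, 2, 3,3]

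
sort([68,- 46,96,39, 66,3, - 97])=[ - 97,- 46,3,39,66, 68,96 ] 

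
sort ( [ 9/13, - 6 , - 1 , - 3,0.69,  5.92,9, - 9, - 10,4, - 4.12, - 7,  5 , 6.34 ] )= [ - 10, - 9, - 7, - 6,-4.12,-3,-1, 0.69, 9/13, 4,5,  5.92, 6.34,9 ]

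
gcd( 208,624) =208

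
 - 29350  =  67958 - 97308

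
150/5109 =50/1703  =  0.03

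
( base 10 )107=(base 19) 5C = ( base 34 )35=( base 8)153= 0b1101011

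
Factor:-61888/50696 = -2^3 * 967^1 * 6337^( - 1) = -7736/6337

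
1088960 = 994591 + 94369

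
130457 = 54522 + 75935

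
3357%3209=148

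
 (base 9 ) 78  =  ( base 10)71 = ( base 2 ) 1000111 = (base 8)107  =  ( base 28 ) 2F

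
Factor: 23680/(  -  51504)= - 2^3*3^(-1)*5^1*29^(-1) = - 40/87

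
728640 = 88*8280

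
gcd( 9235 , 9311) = 1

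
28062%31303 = 28062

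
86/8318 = 43/4159  =  0.01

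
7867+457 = 8324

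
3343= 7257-3914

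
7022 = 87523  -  80501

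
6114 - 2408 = 3706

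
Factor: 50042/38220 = 2^( - 1)*3^(  -  1 ) * 5^( - 1 )*7^ ( - 2) * 13^ ( - 1) * 131^1 * 191^1 = 25021/19110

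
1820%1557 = 263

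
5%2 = 1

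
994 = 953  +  41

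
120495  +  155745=276240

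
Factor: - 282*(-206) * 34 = 2^3 * 3^1*17^1*47^1*103^1=1975128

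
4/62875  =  4/62875 = 0.00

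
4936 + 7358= 12294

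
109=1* 109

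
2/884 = 1/442 =0.00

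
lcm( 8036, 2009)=8036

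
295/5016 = 295/5016 = 0.06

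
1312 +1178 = 2490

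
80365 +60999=141364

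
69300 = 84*825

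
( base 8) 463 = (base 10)307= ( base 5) 2212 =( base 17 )111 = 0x133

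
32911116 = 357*92188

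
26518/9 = 2946 + 4/9 = 2946.44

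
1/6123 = 1/6123 = 0.00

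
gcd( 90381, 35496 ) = 3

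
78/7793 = 78/7793 = 0.01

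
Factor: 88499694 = 2^1*3^1*14749949^1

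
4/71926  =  2/35963 = 0.00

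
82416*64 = 5274624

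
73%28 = 17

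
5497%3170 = 2327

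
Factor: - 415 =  - 5^1*83^1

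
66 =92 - 26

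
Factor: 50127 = 3^1*7^2*11^1 * 31^1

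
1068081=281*3801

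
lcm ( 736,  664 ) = 61088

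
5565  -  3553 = 2012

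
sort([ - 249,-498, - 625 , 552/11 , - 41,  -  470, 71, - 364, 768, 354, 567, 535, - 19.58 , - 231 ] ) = [  -  625, - 498, - 470, - 364, - 249,-231,  -  41,  -  19.58, 552/11, 71,354,535 , 567, 768]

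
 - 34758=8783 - 43541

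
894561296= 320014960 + 574546336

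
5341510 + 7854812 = 13196322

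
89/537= 89/537 =0.17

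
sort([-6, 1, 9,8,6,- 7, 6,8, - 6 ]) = [ - 7, - 6,-6,1,  6,6,8, 8, 9] 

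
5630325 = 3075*1831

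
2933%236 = 101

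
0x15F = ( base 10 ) 351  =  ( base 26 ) dd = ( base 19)I9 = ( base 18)119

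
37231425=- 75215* (- 495 )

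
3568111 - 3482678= 85433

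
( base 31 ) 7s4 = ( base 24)D4F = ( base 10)7599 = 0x1daf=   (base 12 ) 4493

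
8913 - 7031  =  1882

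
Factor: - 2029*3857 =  - 7^1*19^1*29^1*2029^1 = - 7825853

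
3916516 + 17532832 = 21449348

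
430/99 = 4 + 34/99 = 4.34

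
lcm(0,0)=0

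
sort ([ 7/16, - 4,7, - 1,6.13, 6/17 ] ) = [ - 4 , - 1 , 6/17,7/16 , 6.13, 7] 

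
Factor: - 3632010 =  -2^1 * 3^1*5^1*121067^1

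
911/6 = 911/6 = 151.83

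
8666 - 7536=1130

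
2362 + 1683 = 4045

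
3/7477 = 3/7477 =0.00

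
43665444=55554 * 786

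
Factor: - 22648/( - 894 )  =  76/3 = 2^2*3^ ( - 1 ) *19^1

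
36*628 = 22608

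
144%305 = 144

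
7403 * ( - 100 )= - 740300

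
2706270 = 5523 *490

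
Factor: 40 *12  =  2^5*3^1*5^1 = 480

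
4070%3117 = 953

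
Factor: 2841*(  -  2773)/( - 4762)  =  2^(  -  1 )*3^1*47^1*59^1*947^1*2381^( - 1)=7878093/4762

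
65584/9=7287 + 1/9=7287.11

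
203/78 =203/78 = 2.60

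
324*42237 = 13684788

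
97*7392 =717024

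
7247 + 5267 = 12514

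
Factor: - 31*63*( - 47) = 91791   =  3^2*7^1 * 31^1 * 47^1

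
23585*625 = 14740625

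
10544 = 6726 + 3818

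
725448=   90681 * 8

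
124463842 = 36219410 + 88244432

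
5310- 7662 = -2352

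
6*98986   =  593916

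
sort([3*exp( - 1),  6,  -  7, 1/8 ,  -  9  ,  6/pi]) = [-9, - 7, 1/8, 3*exp( - 1),6/pi, 6]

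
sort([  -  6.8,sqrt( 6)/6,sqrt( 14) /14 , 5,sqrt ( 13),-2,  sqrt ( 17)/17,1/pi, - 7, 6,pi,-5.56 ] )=[-7,-6.8, - 5.56,-2,  sqrt(17)/17, sqrt( 14)/14,1/pi,sqrt( 6 ) /6, pi,sqrt(13),5, 6 ]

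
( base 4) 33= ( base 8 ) 17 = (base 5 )30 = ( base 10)15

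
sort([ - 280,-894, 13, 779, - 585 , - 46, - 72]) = [  -  894, - 585, - 280, - 72, - 46,13,  779]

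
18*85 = 1530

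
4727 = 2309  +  2418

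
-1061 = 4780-5841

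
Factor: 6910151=1321^1*5231^1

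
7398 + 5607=13005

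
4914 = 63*78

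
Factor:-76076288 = - 2^8*43^1*6911^1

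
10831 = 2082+8749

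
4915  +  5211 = 10126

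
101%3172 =101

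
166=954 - 788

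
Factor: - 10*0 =0  =  0^1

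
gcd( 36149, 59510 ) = 1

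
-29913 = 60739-90652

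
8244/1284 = 6+45/107 = 6.42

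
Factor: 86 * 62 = 2^2*31^1*43^1 = 5332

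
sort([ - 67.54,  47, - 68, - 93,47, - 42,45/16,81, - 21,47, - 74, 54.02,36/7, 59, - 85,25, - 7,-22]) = [-93, - 85,  -  74,-68,-67.54, - 42, - 22, - 21,-7,45/16,36/7, 25, 47, 47,  47 , 54.02,59, 81] 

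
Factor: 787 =787^1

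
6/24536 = 3/12268 = 0.00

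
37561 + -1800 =35761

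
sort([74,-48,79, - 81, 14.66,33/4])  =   [  -  81, - 48,33/4, 14.66,74,  79]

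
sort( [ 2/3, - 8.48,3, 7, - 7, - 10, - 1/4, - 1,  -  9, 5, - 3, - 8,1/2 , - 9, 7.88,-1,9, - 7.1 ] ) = [-10, - 9,  -  9, - 8.48, - 8, - 7.1 ,-7, - 3, - 1, - 1, - 1/4,1/2,2/3,3,5 , 7,7.88, 9 ] 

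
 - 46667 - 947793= -994460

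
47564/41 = 47564/41=1160.10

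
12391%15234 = 12391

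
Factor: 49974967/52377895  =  5^( - 1)*7^1*1427^1*5003^1*10475579^( - 1)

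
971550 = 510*1905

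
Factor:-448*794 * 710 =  - 252555520 = - 2^8*5^1*7^1*71^1 *397^1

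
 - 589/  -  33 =17+28/33 =17.85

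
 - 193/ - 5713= 193/5713 = 0.03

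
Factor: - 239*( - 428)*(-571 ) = - 58408732 = - 2^2*107^1*239^1*571^1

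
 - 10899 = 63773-74672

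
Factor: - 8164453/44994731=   - 11^1 * 41^1*43^1*421^1*839^( - 1)*53629^( - 1 )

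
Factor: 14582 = 2^1 * 23^1 * 317^1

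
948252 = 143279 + 804973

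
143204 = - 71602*( - 2 ) 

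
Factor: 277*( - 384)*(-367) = 39037056 = 2^7*3^1*277^1*367^1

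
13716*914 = 12536424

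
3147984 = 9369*336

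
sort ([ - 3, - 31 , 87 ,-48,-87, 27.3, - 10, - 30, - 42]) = [-87, - 48,-42, - 31, - 30, - 10, - 3,  27.3, 87]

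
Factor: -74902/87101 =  -2^1*7^( - 1)*17^1*23^(  -  1)*541^( - 1)*2203^1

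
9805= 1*9805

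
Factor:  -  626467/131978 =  - 2^( - 1)*7^ ( - 1)*11^(-1)*17^1 * 43^1 = -731/154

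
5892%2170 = 1552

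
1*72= 72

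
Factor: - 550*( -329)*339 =2^1*3^1*5^2*7^1*11^1*47^1*113^1   =  61342050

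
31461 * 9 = 283149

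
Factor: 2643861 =3^1*11^1 * 113^1*709^1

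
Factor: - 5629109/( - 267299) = 267299^(-1)*5629109^1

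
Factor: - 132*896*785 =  - 92843520 = - 2^9 * 3^1 * 5^1*7^1*11^1*157^1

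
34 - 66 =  - 32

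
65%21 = 2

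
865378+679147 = 1544525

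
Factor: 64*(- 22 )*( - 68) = 2^9*11^1*17^1 =95744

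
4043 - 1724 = 2319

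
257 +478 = 735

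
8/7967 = 8/7967 = 0.00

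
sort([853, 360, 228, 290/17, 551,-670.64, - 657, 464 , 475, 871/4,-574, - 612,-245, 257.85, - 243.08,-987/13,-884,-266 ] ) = [-884,-670.64,-657, - 612 , - 574,-266,  -  245,  -  243.08,  -  987/13,290/17, 871/4,228, 257.85, 360, 464, 475, 551, 853 ] 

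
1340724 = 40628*33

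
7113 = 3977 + 3136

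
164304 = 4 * 41076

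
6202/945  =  886/135 = 6.56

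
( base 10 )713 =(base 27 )QB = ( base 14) 38d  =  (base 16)2c9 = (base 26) 11B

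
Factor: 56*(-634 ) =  - 35504 = - 2^4*7^1*317^1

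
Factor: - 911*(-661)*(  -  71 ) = - 71^1 *661^1*911^1=- 42754141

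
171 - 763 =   -  592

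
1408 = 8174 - 6766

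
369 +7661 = 8030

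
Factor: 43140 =2^2*3^1 * 5^1*719^1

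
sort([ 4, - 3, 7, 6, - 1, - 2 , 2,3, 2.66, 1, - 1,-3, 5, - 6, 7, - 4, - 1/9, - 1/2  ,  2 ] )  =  [  -  6, - 4, - 3, - 3, - 2, - 1, - 1,-1/2, - 1/9, 1, 2, 2, 2.66, 3, 4,5,6, 7, 7]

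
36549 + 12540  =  49089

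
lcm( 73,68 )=4964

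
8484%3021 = 2442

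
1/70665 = 1/70665 = 0.00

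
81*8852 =717012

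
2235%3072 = 2235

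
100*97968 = 9796800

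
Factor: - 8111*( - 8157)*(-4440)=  - 293756735880 = - 2^3*3^2*5^1*37^1*2719^1*8111^1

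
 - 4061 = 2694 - 6755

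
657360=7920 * 83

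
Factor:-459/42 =-2^(-1 ) *3^2  *7^(-1 )*17^1  =  -  153/14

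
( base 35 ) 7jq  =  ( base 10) 9266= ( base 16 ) 2432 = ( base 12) 5442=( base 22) J34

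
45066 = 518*87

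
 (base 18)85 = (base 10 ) 149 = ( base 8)225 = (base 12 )105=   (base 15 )9e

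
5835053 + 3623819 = 9458872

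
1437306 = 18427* 78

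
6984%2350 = 2284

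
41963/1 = 41963 = 41963.00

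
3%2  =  1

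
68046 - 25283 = 42763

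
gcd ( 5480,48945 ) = 5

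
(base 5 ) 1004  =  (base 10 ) 129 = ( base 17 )7a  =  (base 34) 3r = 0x81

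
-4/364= - 1/91 = -0.01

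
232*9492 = 2202144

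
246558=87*2834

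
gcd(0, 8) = 8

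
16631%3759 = 1595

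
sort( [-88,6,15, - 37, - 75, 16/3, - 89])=[ - 89 ,-88, - 75, - 37,16/3,6, 15]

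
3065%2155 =910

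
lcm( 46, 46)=46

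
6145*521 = 3201545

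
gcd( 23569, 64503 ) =1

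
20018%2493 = 74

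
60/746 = 30/373 =0.08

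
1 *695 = 695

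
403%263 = 140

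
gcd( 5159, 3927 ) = 77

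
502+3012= 3514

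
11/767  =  11/767 = 0.01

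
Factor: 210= 2^1*3^1*5^1*7^1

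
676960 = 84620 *8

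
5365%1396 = 1177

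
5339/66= 5339/66= 80.89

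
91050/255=357 + 1/17=357.06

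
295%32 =7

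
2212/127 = 17+53/127=17.42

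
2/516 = 1/258 = 0.00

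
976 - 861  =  115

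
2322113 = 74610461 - 72288348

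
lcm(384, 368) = 8832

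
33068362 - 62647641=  - 29579279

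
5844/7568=1461/1892 = 0.77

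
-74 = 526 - 600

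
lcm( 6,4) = 12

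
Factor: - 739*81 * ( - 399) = 23883741 = 3^5 * 7^1*19^1*739^1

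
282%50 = 32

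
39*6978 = 272142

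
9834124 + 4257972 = 14092096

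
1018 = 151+867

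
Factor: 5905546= 2^1  *59^1*50047^1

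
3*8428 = 25284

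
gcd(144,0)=144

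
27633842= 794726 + 26839116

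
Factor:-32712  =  -2^3* 3^1*29^1*47^1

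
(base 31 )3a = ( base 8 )147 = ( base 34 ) 31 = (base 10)103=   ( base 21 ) 4J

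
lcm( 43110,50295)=301770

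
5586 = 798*7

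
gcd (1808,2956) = 4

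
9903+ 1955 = 11858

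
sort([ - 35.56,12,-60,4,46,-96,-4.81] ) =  [ - 96, -60, - 35.56, -4.81, 4,  12,46]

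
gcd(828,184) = 92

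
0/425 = 0 = 0.00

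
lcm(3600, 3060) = 61200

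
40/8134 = 20/4067 = 0.00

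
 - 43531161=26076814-69607975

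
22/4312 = 1/196 = 0.01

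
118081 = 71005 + 47076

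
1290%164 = 142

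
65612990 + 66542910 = 132155900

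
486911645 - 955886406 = -468974761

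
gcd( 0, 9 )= 9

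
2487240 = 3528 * 705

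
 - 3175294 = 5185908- 8361202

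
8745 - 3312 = 5433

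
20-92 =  - 72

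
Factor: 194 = 2^1*97^1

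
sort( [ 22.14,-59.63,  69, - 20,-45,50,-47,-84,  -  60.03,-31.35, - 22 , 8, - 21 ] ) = [-84, - 60.03,- 59.63,-47, -45,-31.35, - 22, - 21, - 20,  8, 22.14,50,69]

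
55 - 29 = 26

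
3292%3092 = 200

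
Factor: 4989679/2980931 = 617^1 * 8087^1*2980931^(-1 )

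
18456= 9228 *2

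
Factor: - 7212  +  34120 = 2^2*7^1 *31^2 = 26908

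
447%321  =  126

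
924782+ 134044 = 1058826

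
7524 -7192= 332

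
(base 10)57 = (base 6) 133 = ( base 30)1r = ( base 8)71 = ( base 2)111001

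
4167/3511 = 4167/3511 = 1.19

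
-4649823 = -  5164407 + 514584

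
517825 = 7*73975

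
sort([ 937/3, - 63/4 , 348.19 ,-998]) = [ - 998, - 63/4,937/3,348.19]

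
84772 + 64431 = 149203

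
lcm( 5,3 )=15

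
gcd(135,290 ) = 5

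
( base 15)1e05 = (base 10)6530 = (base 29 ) 7M5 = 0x1982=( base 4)1212002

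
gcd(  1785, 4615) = 5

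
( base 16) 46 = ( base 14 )50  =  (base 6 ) 154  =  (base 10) 70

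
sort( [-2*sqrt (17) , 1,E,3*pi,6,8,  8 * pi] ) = [ - 2*sqrt( 17),1,E,6,8,3*pi,8*pi]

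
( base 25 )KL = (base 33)fq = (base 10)521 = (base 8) 1011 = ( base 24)LH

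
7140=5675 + 1465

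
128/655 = 128/655 = 0.20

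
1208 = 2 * 604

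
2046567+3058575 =5105142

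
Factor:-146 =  - 2^1*73^1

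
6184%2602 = 980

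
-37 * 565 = -20905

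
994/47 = 21 + 7/47=21.15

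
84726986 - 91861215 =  - 7134229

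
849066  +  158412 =1007478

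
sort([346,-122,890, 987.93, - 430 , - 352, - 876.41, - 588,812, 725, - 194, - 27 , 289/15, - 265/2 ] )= [ - 876.41, - 588, -430, - 352, - 194 ,- 265/2, - 122, - 27,289/15 , 346,725 , 812, 890, 987.93 ]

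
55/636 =55/636=0.09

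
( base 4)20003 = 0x203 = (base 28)ib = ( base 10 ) 515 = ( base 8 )1003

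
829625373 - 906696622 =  - 77071249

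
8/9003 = 8/9003 = 0.00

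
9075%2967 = 174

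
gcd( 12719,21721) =7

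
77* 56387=4341799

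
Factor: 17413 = 11^1*1583^1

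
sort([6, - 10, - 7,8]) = [ - 10, - 7,6,8]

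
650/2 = 325 = 325.00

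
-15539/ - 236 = 65 + 199/236 = 65.84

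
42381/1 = 42381= 42381.00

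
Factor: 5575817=13^2*32993^1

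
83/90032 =83/90032 = 0.00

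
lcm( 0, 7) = 0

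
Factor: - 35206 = -2^1*29^1*607^1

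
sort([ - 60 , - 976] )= [- 976, -60]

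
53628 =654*82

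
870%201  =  66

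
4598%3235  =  1363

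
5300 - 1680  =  3620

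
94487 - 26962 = 67525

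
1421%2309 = 1421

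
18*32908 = 592344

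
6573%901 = 266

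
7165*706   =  5058490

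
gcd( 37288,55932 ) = 18644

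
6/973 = 6/973 = 0.01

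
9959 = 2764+7195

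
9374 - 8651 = 723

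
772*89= 68708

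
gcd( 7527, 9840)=3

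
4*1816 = 7264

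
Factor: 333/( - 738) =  - 37/82 =- 2^(- 1)*37^1*41^( - 1) 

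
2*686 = 1372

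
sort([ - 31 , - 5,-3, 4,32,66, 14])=[ - 31  ,-5, - 3,4,14,32,66]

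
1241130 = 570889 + 670241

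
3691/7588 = 3691/7588 = 0.49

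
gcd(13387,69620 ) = 1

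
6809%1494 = 833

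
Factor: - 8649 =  - 3^2*31^2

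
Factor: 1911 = 3^1 * 7^2*13^1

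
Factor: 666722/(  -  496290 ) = -333361/248145= -  3^ ( - 1)*5^( - 1 )*7^1*71^( - 1)*233^ (-1)*47623^1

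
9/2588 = 9/2588 = 0.00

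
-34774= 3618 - 38392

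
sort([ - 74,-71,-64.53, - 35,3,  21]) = [ - 74, - 71, - 64.53, - 35, 3,21]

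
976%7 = 3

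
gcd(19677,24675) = 21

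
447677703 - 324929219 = 122748484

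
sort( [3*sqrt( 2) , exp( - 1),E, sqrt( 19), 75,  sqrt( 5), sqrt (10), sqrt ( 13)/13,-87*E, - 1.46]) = [  -  87*E, - 1.46, sqrt(13) /13, exp ( - 1),sqrt(5 ), E, sqrt( 10), 3*sqrt(2 ), sqrt( 19 ) , 75 ]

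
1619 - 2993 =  - 1374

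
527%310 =217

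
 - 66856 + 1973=-64883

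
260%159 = 101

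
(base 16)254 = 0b1001010100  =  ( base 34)hi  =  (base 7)1511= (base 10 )596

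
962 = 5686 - 4724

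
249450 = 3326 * 75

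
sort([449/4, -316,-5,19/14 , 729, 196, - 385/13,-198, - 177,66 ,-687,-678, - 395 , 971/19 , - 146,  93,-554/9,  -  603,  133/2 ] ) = [-687, - 678,-603, - 395,-316,-198 , - 177, - 146,-554/9 , - 385/13,- 5,  19/14, 971/19, 66,  133/2, 93,449/4,196, 729 ] 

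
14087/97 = 14087/97 =145.23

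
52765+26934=79699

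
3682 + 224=3906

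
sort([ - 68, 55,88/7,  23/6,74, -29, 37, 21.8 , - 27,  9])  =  [ - 68,  -  29  , - 27,  23/6,9, 88/7,21.8,37, 55 , 74]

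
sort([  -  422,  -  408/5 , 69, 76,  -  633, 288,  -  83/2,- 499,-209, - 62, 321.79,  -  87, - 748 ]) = [  -  748, - 633, -499,  -  422,- 209, - 87,-408/5,-62, - 83/2, 69,76, 288 , 321.79] 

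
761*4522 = 3441242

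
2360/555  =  472/111 = 4.25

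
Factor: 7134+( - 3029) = 4105 = 5^1*821^1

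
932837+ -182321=750516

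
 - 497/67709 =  - 1 + 67212/67709   =  - 0.01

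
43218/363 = 119 + 7/121 = 119.06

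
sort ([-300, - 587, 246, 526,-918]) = [  -  918, - 587, - 300, 246,526]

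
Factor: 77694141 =3^1* 7^1 * 3699721^1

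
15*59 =885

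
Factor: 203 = 7^1  *29^1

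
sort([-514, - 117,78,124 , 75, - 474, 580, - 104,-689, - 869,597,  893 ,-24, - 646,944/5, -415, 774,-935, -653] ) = [ - 935, - 869, - 689, - 653, - 646, - 514, - 474, - 415, - 117, -104, - 24,75,78,124,  944/5, 580, 597, 774,893]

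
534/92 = 267/46 = 5.80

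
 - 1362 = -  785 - 577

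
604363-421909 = 182454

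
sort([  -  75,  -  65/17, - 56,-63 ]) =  [ - 75, - 63, - 56,  -  65/17]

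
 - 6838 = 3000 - 9838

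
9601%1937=1853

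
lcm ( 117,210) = 8190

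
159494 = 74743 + 84751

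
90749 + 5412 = 96161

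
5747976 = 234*24564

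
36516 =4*9129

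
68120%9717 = 101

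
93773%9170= 2073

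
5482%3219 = 2263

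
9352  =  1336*7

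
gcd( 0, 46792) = 46792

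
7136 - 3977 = 3159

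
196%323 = 196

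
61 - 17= 44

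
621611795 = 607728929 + 13882866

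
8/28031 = 8/28031 = 0.00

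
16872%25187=16872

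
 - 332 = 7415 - 7747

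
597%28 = 9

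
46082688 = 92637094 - 46554406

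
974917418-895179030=79738388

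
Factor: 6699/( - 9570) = -2^(-1 )*5^( - 1 ) * 7^1 = - 7/10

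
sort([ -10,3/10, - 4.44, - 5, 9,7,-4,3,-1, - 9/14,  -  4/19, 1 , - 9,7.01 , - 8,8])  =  [ - 10  ,-9, - 8, -5 ,  -  4.44, - 4,  -  1,-9/14,- 4/19,  3/10,1,3,7,7.01, 8, 9]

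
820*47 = 38540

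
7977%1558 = 187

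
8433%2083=101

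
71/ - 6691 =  - 71/6691 = - 0.01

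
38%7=3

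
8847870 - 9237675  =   - 389805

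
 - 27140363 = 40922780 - 68063143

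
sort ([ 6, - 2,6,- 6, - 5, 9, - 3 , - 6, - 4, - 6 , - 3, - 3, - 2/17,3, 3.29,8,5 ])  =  [  -  6 , - 6, - 6, - 5, - 4, - 3, - 3, - 3, - 2  , - 2/17,3, 3.29, 5, 6,6  ,  8, 9 ]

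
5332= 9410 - 4078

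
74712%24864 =120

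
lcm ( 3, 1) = 3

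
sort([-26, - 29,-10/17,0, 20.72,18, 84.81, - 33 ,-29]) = [-33, - 29, - 29, - 26,- 10/17,0 , 18,20.72,84.81 ]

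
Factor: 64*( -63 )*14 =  - 56448 = - 2^7*3^2*7^2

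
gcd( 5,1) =1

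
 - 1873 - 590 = - 2463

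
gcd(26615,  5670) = 5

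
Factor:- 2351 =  -2351^1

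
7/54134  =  7/54134 = 0.00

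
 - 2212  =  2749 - 4961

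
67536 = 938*72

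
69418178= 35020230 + 34397948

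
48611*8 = 388888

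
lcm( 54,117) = 702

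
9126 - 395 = 8731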